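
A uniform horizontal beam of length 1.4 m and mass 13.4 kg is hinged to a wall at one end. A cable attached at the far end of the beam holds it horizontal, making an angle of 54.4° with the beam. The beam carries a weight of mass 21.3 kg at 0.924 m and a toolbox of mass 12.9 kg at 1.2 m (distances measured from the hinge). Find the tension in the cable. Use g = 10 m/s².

T ≈ 391 N

Sum moments about the hinge (the unknown hinge reaction has zero arm there).
Beam weight: 13.4 × 10 = 134 N down at 0.7 m → arm 0.7 m, τ = 134 × 0.7 = 93.8 N·m clockwise.
Weight: 21.3 × 10 = 213 N down at 0.924 m → arm 0.924 m, τ = 213 × 0.924 = 196.8 N·m clockwise.
Toolbox: 12.9 × 10 = 129 N down at 1.2 m → arm 1.2 m, τ = 129 × 1.2 = 154.8 N·m clockwise.
Total clockwise load moment = 445.4 N·m.
The cable tension T acts at 1.4 m; only its component perpendicular to the beam, T sinθ, produces torque. sin 54.4° = 0.8131.
For rotational equilibrium, T × 1.4 × 0.8131 = 445.4, so T = 445.4 / 1.138 = 391 N.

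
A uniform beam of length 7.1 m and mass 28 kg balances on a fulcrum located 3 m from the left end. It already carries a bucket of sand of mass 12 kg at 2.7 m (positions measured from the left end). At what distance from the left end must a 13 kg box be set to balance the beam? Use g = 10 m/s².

x ≈ 2.09 m from the left end

Sum moments about the fulcrum (at 3 m from the left end) (the support reaction has zero arm there).
Beam weight: 28 × 10 = 280 N down at 3.55 m → arm 0.55 m, τ = 280 × 0.55 = 154 N·m clockwise.
Bucket of sand: 12 × 10 = 120 N down at 2.7 m → arm 0.3 m, τ = 120 × 0.3 = 36 N·m counterclockwise.
Net moment of existing loads = 118 N·m clockwise.
The box weighs 13 × 10 = 130 N and must supply an equal counterclockwise moment, so its lever arm about the fulcrum is 118 / 130 = 0.908 m.
That puts it at 3 − 0.908 = 2.09 m from the left end.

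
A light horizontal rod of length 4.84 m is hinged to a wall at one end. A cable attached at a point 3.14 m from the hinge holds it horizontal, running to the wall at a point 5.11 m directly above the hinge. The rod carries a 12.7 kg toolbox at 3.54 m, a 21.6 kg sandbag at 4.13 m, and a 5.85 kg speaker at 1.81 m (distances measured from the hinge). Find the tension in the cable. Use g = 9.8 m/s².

Take moments about the hinge.
Toolbox: 12.7 × 9.8 = 124.5 N down at 3.54 m → arm 3.54 m, τ = 124.5 × 3.54 = 440.7 N·m clockwise.
Sandbag: 21.6 × 9.8 = 211.7 N down at 4.13 m → arm 4.13 m, τ = 211.7 × 4.13 = 874.3 N·m clockwise.
Speaker: 5.85 × 9.8 = 57.33 N down at 1.81 m → arm 1.81 m, τ = 57.33 × 1.81 = 103.8 N·m clockwise.
Total clockwise load moment = 1419 N·m.
The cable tension T acts at 3.14 m; only its component perpendicular to the rod, T sinθ, produces torque. sinθ = h/√(h²+d²) = 5.11/√(5.11²+3.14²) = 0.852.
For rotational equilibrium, T × 3.14 × 0.852 = 1419, so T = 1419 / 2.675 = 530 N.

T ≈ 530 N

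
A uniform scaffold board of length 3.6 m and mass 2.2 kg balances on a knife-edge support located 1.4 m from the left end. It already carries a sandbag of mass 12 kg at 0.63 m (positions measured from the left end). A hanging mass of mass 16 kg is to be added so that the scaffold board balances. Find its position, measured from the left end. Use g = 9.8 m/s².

x ≈ 1.92 m from the left end

About the knife-edge support (at 1.4 m from the left end):
Beam weight: 2.2 × 9.8 = 21.56 N down at 1.8 m → arm 0.4 m, τ = 21.56 × 0.4 = 8.624 N·m clockwise.
Sandbag: 12 × 9.8 = 117.6 N down at 0.63 m → arm 0.77 m, τ = 117.6 × 0.77 = 90.55 N·m counterclockwise.
Net moment of existing loads = 81.93 N·m counterclockwise.
The hanging mass weighs 16 × 9.8 = 156.8 N and must supply an equal clockwise moment, so its lever arm about the knife-edge support is 81.93 / 156.8 = 0.523 m.
That puts it at 1.4 + 0.523 = 1.92 m from the left end.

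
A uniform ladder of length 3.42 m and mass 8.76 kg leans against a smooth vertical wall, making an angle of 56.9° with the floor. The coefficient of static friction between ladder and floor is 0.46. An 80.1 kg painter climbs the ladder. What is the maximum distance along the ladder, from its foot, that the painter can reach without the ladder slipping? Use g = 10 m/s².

Taking torques about the foot of the ladder:
Ladder weight 8.76×10 = 87.6 N acts at 1.71 m along the ladder; its horizontal arm is 1.71·cos56.9° = 0.9338 m → τ = 81.8 N·m clockwise.
Painter weight 80.1×10 = 801 N at distance d → arm d·cos56.9° → τ = 801·d·0.5461 clockwise.
Wall normal N at the top has arm L sinθ = 2.865 m counterclockwise, so Στ = 0 gives N·2.865 = 81.8 + 437.4·d.
ΣFy = 0 ⇒ N_floor = 888.6 N, so the maximum friction is μ_s·N_floor = 0.46×888.6 = 408.8 N. ΣFx = 0 ⇒ N_wall = f, so at the slipping point N = 408.8 N.
Substituting: 408.8×2.865 = 81.8 + 437.4·d ⇒ d = (1171 − 81.8) / 437.4 = 2.49 m.

d ≈ 2.49 m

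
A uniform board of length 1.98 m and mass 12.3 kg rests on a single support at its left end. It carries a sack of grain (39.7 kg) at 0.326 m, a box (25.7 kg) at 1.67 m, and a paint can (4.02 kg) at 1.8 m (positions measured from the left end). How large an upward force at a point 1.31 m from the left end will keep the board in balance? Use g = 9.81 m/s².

F ≈ 564 N

About the left end:
Beam weight: 12.3 × 9.81 = 120.7 N down at 0.99 m → arm 0.99 m, τ = 120.7 × 0.99 = 119.5 N·m clockwise.
Sack of grain: 39.7 × 9.81 = 389.5 N down at 0.326 m → arm 0.326 m, τ = 389.5 × 0.326 = 127 N·m clockwise.
Box: 25.7 × 9.81 = 252.1 N down at 1.67 m → arm 1.67 m, τ = 252.1 × 1.67 = 421 N·m clockwise.
Paint can: 4.02 × 9.81 = 39.44 N down at 1.8 m → arm 1.8 m, τ = 39.44 × 1.8 = 70.99 N·m clockwise.
Net moment of the loads = 738.5 N·m clockwise.
The upward force F acts at a point 1.31 m from the left end, arm 1.31 m, giving F × 1.31 counterclockwise.
Setting net torque to zero: F × 1.31 = 738.5 → F = 738.5 / 1.31 = 564 N.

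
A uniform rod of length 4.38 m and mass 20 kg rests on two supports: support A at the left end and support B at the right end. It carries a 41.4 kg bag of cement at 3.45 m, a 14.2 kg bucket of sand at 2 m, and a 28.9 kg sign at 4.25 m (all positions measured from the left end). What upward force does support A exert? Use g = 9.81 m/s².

R_A ≈ 268 N

Sum moments about support B (its reaction then has zero moment arm).
Beam weight: 20 × 9.81 = 196.2 N down at 2.19 m → arm 2.19 m, τ = 196.2 × 2.19 = 429.7 N·m counterclockwise.
Bag of cement: 41.4 × 9.81 = 406.1 N down at 3.45 m → arm 0.93 m, τ = 406.1 × 0.93 = 377.7 N·m counterclockwise.
Bucket of sand: 14.2 × 9.81 = 139.3 N down at 2 m → arm 2.38 m, τ = 139.3 × 2.38 = 331.5 N·m counterclockwise.
Sign: 28.9 × 9.81 = 283.5 N down at 4.25 m → arm 0.13 m, τ = 283.5 × 0.13 = 36.86 N·m counterclockwise.
Net load moment about support B = 1176 N·m counterclockwise.
Reaction R at support A is upward at 0 m, arm 4.38 m → moment R × 4.38 clockwise.
For rotational equilibrium, R × 4.38 = 1176, so R = 268 N.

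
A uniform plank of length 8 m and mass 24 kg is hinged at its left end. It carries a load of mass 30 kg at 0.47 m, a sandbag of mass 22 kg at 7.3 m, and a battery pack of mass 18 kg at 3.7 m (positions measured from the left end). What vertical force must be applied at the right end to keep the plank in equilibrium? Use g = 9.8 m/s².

F ≈ 413 N

Choose the left end as the axis so the unknown pivot reaction has zero arm there.
Beam weight: 24 × 9.8 = 235.2 N down at 4 m → arm 4 m, τ = 235.2 × 4 = 940.8 N·m clockwise.
Load: 30 × 9.8 = 294 N down at 0.47 m → arm 0.47 m, τ = 294 × 0.47 = 138.2 N·m clockwise.
Sandbag: 22 × 9.8 = 215.6 N down at 7.3 m → arm 7.3 m, τ = 215.6 × 7.3 = 1574 N·m clockwise.
Battery pack: 18 × 9.8 = 176.4 N down at 3.7 m → arm 3.7 m, τ = 176.4 × 3.7 = 652.7 N·m clockwise.
Net moment of the loads = 3306 N·m clockwise.
The upward force F acts at the right end, arm 8 m, giving F × 8 counterclockwise.
Στ = 0 ⇒ F × 8 = 3306 ⇒ F = 3306 / 8 = 413 N.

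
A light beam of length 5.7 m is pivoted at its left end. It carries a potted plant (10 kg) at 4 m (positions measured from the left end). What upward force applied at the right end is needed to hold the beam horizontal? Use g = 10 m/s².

F ≈ 70.2 N

Choose the left end as the axis so the unknown pivot reaction has zero arm there.
Potted plant: 10 × 10 = 100 N down at 4 m → arm 4 m, τ = 100 × 4 = 400 N·m clockwise.
Net moment of the loads = 400 N·m clockwise.
The upward force F acts at the right end, arm 5.7 m, giving F × 5.7 counterclockwise.
Στ = 0 ⇒ F × 5.7 = 400 ⇒ F = 400 / 5.7 = 70.2 N.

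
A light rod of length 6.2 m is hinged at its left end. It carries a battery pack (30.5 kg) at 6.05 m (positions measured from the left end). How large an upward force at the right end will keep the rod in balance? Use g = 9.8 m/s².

Take moments about the left end.
Battery pack: 30.5 × 9.8 = 298.9 N down at 6.05 m → arm 6.05 m, τ = 298.9 × 6.05 = 1808 N·m clockwise.
Net moment of the loads = 1808 N·m clockwise.
The upward force F acts at the right end, arm 6.2 m, giving F × 6.2 counterclockwise.
Balancing moments: F × 6.2 = 1808, giving F = 1808 / 6.2 = 292 N.

F ≈ 292 N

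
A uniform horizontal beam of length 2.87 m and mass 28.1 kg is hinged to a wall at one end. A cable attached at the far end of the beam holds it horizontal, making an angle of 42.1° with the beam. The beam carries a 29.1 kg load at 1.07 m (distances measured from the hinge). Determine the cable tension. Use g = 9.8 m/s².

T ≈ 364 N

Taking torques about the hinge:
Beam weight: 28.1 × 9.8 = 275.4 N down at 1.435 m → arm 1.435 m, τ = 275.4 × 1.435 = 395.2 N·m clockwise.
Load: 29.1 × 9.8 = 285.2 N down at 1.07 m → arm 1.07 m, τ = 285.2 × 1.07 = 305.2 N·m clockwise.
Total clockwise load moment = 700.4 N·m.
The cable tension T acts at 2.87 m; only its component perpendicular to the beam, T sinθ, produces torque. sin 42.1° = 0.6704.
Balancing moments: T × 2.87 × 0.6704 = 700.4, giving T = 700.4 / 1.924 = 364 N.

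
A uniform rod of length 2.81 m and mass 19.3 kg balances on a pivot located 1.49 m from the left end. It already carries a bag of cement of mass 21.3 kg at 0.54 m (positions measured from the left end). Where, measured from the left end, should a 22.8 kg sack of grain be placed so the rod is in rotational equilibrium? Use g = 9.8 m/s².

x ≈ 2.45 m from the left end

About the pivot (at 1.49 m from the left end):
Beam weight: 19.3 × 9.8 = 189.1 N down at 1.405 m → arm 0.085 m, τ = 189.1 × 0.085 = 16.07 N·m counterclockwise.
Bag of cement: 21.3 × 9.8 = 208.7 N down at 0.54 m → arm 0.95 m, τ = 208.7 × 0.95 = 198.3 N·m counterclockwise.
Net moment of existing loads = 214.4 N·m counterclockwise.
The sack of grain weighs 22.8 × 9.8 = 223.4 N and must supply an equal clockwise moment, so its lever arm about the pivot is 214.4 / 223.4 = 0.96 m.
That puts it at 1.49 + 0.96 = 2.45 m from the left end.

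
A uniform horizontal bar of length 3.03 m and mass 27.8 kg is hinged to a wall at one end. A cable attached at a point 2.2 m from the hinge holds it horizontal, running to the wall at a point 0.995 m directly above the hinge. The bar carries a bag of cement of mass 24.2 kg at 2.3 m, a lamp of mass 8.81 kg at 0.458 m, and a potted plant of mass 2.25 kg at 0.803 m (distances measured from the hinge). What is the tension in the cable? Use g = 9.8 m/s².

T ≈ 1120 N

Choose the hinge as the axis so the unknown hinge reaction has zero arm there.
Beam weight: 27.8 × 9.8 = 272.4 N down at 1.515 m → arm 1.515 m, τ = 272.4 × 1.515 = 412.7 N·m clockwise.
Bag of cement: 24.2 × 9.8 = 237.2 N down at 2.3 m → arm 2.3 m, τ = 237.2 × 2.3 = 545.6 N·m clockwise.
Lamp: 8.81 × 9.8 = 86.34 N down at 0.458 m → arm 0.458 m, τ = 86.34 × 0.458 = 39.54 N·m clockwise.
Potted plant: 2.25 × 9.8 = 22.05 N down at 0.803 m → arm 0.803 m, τ = 22.05 × 0.803 = 17.71 N·m clockwise.
Total clockwise load moment = 1016 N·m.
The cable tension T acts at 2.2 m; only its component perpendicular to the bar, T sinθ, produces torque. sinθ = h/√(h²+d²) = 0.995/√(0.995²+2.2²) = 0.4121.
Setting net torque to zero: T × 2.2 × 0.4121 = 1016 → T = 1016 / 0.9066 = 1120 N.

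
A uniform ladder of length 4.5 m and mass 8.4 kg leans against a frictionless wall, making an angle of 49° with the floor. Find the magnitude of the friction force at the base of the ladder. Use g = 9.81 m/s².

f ≈ 35.8 N

About the foot of the ladder:
Ladder weight 8.4×9.81 = 82.4 N acts at 2.25 m along the ladder; its horizontal arm is 2.25·cos49° = 1.476 m → τ = 121.6 N·m clockwise.
Wall normal N acts horizontally at the top; its moment arm is the height L sinθ = 4.5·sin49° = 3.396 m, counterclockwise.
Setting net torque to zero: N × 3.396 = 121.6 → N = 35.8 N.
ΣFx = 0: friction at the foot balances the wall's push, so f = N_wall = 35.8 N.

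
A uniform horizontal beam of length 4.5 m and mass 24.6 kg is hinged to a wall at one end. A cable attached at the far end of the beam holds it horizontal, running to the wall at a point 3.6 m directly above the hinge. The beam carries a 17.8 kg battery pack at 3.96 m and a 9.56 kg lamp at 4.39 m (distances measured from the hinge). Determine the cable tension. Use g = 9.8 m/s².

About the hinge:
Beam weight: 24.6 × 9.8 = 241.1 N down at 2.25 m → arm 2.25 m, τ = 241.1 × 2.25 = 542.5 N·m clockwise.
Battery pack: 17.8 × 9.8 = 174.4 N down at 3.96 m → arm 3.96 m, τ = 174.4 × 3.96 = 690.6 N·m clockwise.
Lamp: 9.56 × 9.8 = 93.69 N down at 4.39 m → arm 4.39 m, τ = 93.69 × 4.39 = 411.3 N·m clockwise.
Total clockwise load moment = 1644 N·m.
The cable tension T acts at 4.5 m; only its component perpendicular to the beam, T sinθ, produces torque. sinθ = h/√(h²+d²) = 3.6/√(3.6²+4.5²) = 0.6247.
For rotational equilibrium, T × 4.5 × 0.6247 = 1644, so T = 1644 / 2.811 = 585 N.

T ≈ 585 N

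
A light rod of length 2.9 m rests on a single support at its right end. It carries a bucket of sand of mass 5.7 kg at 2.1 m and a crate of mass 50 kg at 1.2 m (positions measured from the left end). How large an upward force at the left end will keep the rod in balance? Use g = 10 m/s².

Choose the right end as the axis so the unknown pivot reaction has zero arm there.
Bucket of sand: 5.7 × 10 = 57 N down at 2.1 m → arm 0.8 m, τ = 57 × 0.8 = 45.6 N·m counterclockwise.
Crate: 50 × 10 = 500 N down at 1.2 m → arm 1.7 m, τ = 500 × 1.7 = 850 N·m counterclockwise.
Net moment of the loads = 895.6 N·m counterclockwise.
The upward force F acts at the left end, arm 2.9 m, giving F × 2.9 clockwise.
For rotational equilibrium, F × 2.9 = 895.6, so F = 895.6 / 2.9 = 309 N.

F ≈ 309 N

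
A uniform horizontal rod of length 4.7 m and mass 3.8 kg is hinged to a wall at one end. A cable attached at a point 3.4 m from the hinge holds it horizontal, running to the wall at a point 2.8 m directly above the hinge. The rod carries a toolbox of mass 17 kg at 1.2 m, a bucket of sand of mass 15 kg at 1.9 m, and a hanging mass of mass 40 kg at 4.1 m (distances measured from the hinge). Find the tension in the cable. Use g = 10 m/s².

Sum moments about the hinge (the unknown hinge reaction has zero arm there).
Beam weight: 3.8 × 10 = 38 N down at 2.35 m → arm 2.35 m, τ = 38 × 2.35 = 89.3 N·m clockwise.
Toolbox: 17 × 10 = 170 N down at 1.2 m → arm 1.2 m, τ = 170 × 1.2 = 204 N·m clockwise.
Bucket of sand: 15 × 10 = 150 N down at 1.9 m → arm 1.9 m, τ = 150 × 1.9 = 285 N·m clockwise.
Hanging mass: 40 × 10 = 400 N down at 4.1 m → arm 4.1 m, τ = 400 × 4.1 = 1640 N·m clockwise.
Total clockwise load moment = 2218 N·m.
The cable tension T acts at 3.4 m; only its component perpendicular to the rod, T sinθ, produces torque. sinθ = h/√(h²+d²) = 2.8/√(2.8²+3.4²) = 0.6357.
Στ = 0 ⇒ T × 3.4 × 0.6357 = 2218 ⇒ T = 2218 / 2.161 = 1030 N.

T ≈ 1030 N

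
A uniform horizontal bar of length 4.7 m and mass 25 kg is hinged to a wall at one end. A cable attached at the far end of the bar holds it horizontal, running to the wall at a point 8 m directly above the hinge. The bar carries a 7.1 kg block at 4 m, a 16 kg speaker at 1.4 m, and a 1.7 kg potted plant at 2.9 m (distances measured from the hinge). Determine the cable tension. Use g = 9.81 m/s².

T ≈ 277 N

Choose the hinge as the axis so the unknown hinge reaction has zero arm there.
Beam weight: 25 × 9.81 = 245.2 N down at 2.35 m → arm 2.35 m, τ = 245.2 × 2.35 = 576.2 N·m clockwise.
Block: 7.1 × 9.81 = 69.65 N down at 4 m → arm 4 m, τ = 69.65 × 4 = 278.6 N·m clockwise.
Speaker: 16 × 9.81 = 157 N down at 1.4 m → arm 1.4 m, τ = 157 × 1.4 = 219.8 N·m clockwise.
Potted plant: 1.7 × 9.81 = 16.68 N down at 2.9 m → arm 2.9 m, τ = 16.68 × 2.9 = 48.37 N·m clockwise.
Total clockwise load moment = 1123 N·m.
The cable tension T acts at 4.7 m; only its component perpendicular to the bar, T sinθ, produces torque. sinθ = h/√(h²+d²) = 8/√(8²+4.7²) = 0.8622.
Setting net torque to zero: T × 4.7 × 0.8622 = 1123 → T = 1123 / 4.052 = 277 N.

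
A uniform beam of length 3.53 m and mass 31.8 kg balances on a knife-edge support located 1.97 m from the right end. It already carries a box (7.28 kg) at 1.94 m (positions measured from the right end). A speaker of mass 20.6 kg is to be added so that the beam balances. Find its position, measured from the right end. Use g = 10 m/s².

x ≈ 2.3 m from the right end

Choose the knife-edge support (at 1.97 m from the right end) as the axis so the support reaction has zero arm there.
Beam weight: 31.8 × 10 = 318 N down at 1.765 m → arm 0.205 m, τ = 318 × 0.205 = 65.19 N·m clockwise.
Box: 7.28 × 10 = 72.8 N down at 1.94 m → arm 0.03 m, τ = 72.8 × 0.03 = 2.184 N·m clockwise.
Net moment of existing loads = 67.37 N·m clockwise.
The speaker weighs 20.6 × 10 = 206 N and must supply an equal counterclockwise moment, so its lever arm about the knife-edge support is 67.37 / 206 = 0.327 m.
That puts it at 1.97 + 0.327 = 2.3 m from the right end.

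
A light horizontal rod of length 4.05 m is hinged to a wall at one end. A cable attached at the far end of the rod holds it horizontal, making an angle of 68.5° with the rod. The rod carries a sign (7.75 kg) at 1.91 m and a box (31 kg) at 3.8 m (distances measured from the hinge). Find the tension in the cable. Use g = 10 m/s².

T ≈ 352 N

Sum moments about the hinge (the unknown hinge reaction has zero arm there).
Sign: 7.75 × 10 = 77.5 N down at 1.91 m → arm 1.91 m, τ = 77.5 × 1.91 = 148 N·m clockwise.
Box: 31 × 10 = 310 N down at 3.8 m → arm 3.8 m, τ = 310 × 3.8 = 1178 N·m clockwise.
Total clockwise load moment = 1326 N·m.
The cable tension T acts at 4.05 m; only its component perpendicular to the rod, T sinθ, produces torque. sin 68.5° = 0.9304.
Στ = 0 ⇒ T × 4.05 × 0.9304 = 1326 ⇒ T = 1326 / 3.768 = 352 N.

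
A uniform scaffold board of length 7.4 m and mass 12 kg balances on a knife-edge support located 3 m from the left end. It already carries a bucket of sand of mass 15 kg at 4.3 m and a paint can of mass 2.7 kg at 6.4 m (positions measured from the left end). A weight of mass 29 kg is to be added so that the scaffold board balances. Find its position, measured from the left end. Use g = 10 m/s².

Take moments about the knife-edge support (at 3 m from the left end).
Beam weight: 12 × 10 = 120 N down at 3.7 m → arm 0.7 m, τ = 120 × 0.7 = 84 N·m clockwise.
Bucket of sand: 15 × 10 = 150 N down at 4.3 m → arm 1.3 m, τ = 150 × 1.3 = 195 N·m clockwise.
Paint can: 2.7 × 10 = 27 N down at 6.4 m → arm 3.4 m, τ = 27 × 3.4 = 91.8 N·m clockwise.
Net moment of existing loads = 370.8 N·m clockwise.
The weight weighs 29 × 10 = 290 N and must supply an equal counterclockwise moment, so its lever arm about the knife-edge support is 370.8 / 290 = 1.28 m.
That puts it at 3 − 1.28 = 1.72 m from the left end.

x ≈ 1.72 m from the left end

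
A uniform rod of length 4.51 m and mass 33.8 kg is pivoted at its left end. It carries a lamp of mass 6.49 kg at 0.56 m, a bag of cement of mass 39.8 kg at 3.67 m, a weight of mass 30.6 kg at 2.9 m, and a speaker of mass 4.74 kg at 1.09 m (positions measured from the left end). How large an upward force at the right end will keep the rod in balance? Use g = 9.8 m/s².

F ≈ 695 N

Taking torques about the left end:
Beam weight: 33.8 × 9.8 = 331.2 N down at 2.255 m → arm 2.255 m, τ = 331.2 × 2.255 = 746.9 N·m clockwise.
Lamp: 6.49 × 9.8 = 63.6 N down at 0.56 m → arm 0.56 m, τ = 63.6 × 0.56 = 35.62 N·m clockwise.
Bag of cement: 39.8 × 9.8 = 390 N down at 3.67 m → arm 3.67 m, τ = 390 × 3.67 = 1431 N·m clockwise.
Weight: 30.6 × 9.8 = 299.9 N down at 2.9 m → arm 2.9 m, τ = 299.9 × 2.9 = 869.7 N·m clockwise.
Speaker: 4.74 × 9.8 = 46.45 N down at 1.09 m → arm 1.09 m, τ = 46.45 × 1.09 = 50.63 N·m clockwise.
Net moment of the loads = 3134 N·m clockwise.
The upward force F acts at the right end, arm 4.51 m, giving F × 4.51 counterclockwise.
Στ = 0 ⇒ F × 4.51 = 3134 ⇒ F = 3134 / 4.51 = 695 N.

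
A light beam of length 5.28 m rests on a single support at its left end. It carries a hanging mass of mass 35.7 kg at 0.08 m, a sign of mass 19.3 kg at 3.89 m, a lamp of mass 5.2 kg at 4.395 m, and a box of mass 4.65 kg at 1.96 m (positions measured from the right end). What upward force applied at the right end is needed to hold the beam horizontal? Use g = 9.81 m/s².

F ≈ 432 N

Choose the left end as the axis so the unknown pivot reaction has zero arm there.
Hanging mass: 35.7 × 9.81 = 350.2 N down at 0.08 m → arm 5.2 m, τ = 350.2 × 5.2 = 1821 N·m clockwise.
Sign: 19.3 × 9.81 = 189.3 N down at 3.89 m → arm 1.39 m, τ = 189.3 × 1.39 = 263.1 N·m clockwise.
Lamp: 5.2 × 9.81 = 51.01 N down at 4.395 m → arm 0.885 m, τ = 51.01 × 0.885 = 45.14 N·m clockwise.
Box: 4.65 × 9.81 = 45.62 N down at 1.96 m → arm 3.32 m, τ = 45.62 × 3.32 = 151.5 N·m clockwise.
Net moment of the loads = 2281 N·m clockwise.
The upward force F acts at the right end, arm 5.28 m, giving F × 5.28 counterclockwise.
For rotational equilibrium, F × 5.28 = 2281, so F = 2281 / 5.28 = 432 N.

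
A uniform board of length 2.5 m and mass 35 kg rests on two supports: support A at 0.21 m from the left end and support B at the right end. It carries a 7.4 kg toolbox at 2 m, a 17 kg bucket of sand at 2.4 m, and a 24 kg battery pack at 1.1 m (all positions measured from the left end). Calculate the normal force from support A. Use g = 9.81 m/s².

R_A ≈ 354 N

Taking torques about support B:
Beam weight: 35 × 9.81 = 343.4 N down at 1.25 m → arm 1.25 m, τ = 343.4 × 1.25 = 429.2 N·m counterclockwise.
Toolbox: 7.4 × 9.81 = 72.59 N down at 2 m → arm 0.5 m, τ = 72.59 × 0.5 = 36.3 N·m counterclockwise.
Bucket of sand: 17 × 9.81 = 166.8 N down at 2.4 m → arm 0.1 m, τ = 166.8 × 0.1 = 16.68 N·m counterclockwise.
Battery pack: 24 × 9.81 = 235.4 N down at 1.1 m → arm 1.4 m, τ = 235.4 × 1.4 = 329.6 N·m counterclockwise.
Net load moment about support B = 811.8 N·m counterclockwise.
Reaction R at support A is upward at 0.21 m, arm 2.29 m → moment R × 2.29 clockwise.
For rotational equilibrium, R × 2.29 = 811.8, so R = 354 N.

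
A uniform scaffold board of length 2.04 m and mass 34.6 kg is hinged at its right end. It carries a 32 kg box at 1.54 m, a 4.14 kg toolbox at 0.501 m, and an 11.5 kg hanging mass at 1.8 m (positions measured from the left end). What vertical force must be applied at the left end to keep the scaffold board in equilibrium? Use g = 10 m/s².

Choose the right end as the axis so the unknown pivot reaction has zero arm there.
Beam weight: 34.6 × 10 = 346 N down at 1.02 m → arm 1.02 m, τ = 346 × 1.02 = 352.9 N·m counterclockwise.
Box: 32 × 10 = 320 N down at 1.54 m → arm 0.5 m, τ = 320 × 0.5 = 160 N·m counterclockwise.
Toolbox: 4.14 × 10 = 41.4 N down at 0.501 m → arm 1.539 m, τ = 41.4 × 1.539 = 63.71 N·m counterclockwise.
Hanging mass: 11.5 × 10 = 115 N down at 1.8 m → arm 0.24 m, τ = 115 × 0.24 = 27.6 N·m counterclockwise.
Net moment of the loads = 604.2 N·m counterclockwise.
The upward force F acts at the left end, arm 2.04 m, giving F × 2.04 clockwise.
Στ = 0 ⇒ F × 2.04 = 604.2 ⇒ F = 604.2 / 2.04 = 296 N.

F ≈ 296 N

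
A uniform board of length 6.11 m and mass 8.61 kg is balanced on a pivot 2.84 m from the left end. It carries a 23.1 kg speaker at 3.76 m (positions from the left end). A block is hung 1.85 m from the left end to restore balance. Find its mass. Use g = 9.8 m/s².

m ≈ 23.3 kg

Sum moments about the pivot (at 2.84 m from the left end) (the support reaction has zero arm there).
Beam weight: 8.61 × 9.8 = 84.38 N down at 3.055 m → arm 0.215 m, τ = 84.38 × 0.215 = 18.14 N·m clockwise.
Speaker: 23.1 × 9.8 = 226.4 N down at 3.76 m → arm 0.92 m, τ = 226.4 × 0.92 = 208.3 N·m clockwise.
Net moment of known loads = 226.4 N·m clockwise.
An unknown mass m at 1.85 m has arm 0.99 m; its moment is m·g·0.99 counterclockwise.
Balancing moments: m × 9.8 × 0.99 = 226.4, giving m = 226.4 / (9.8 × 0.99) = 23.3 kg.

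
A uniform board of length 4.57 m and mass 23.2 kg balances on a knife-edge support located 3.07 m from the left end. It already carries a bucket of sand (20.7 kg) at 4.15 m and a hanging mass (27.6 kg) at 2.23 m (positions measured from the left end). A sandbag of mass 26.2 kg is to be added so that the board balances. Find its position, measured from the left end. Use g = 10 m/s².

Take moments about the knife-edge support (at 3.07 m from the left end).
Beam weight: 23.2 × 10 = 232 N down at 2.285 m → arm 0.785 m, τ = 232 × 0.785 = 182.1 N·m counterclockwise.
Bucket of sand: 20.7 × 10 = 207 N down at 4.15 m → arm 1.08 m, τ = 207 × 1.08 = 223.6 N·m clockwise.
Hanging mass: 27.6 × 10 = 276 N down at 2.23 m → arm 0.84 m, τ = 276 × 0.84 = 231.8 N·m counterclockwise.
Net moment of existing loads = 190.3 N·m counterclockwise.
The sandbag weighs 26.2 × 10 = 262 N and must supply an equal clockwise moment, so its lever arm about the knife-edge support is 190.3 / 262 = 0.726 m.
That puts it at 3.07 + 0.726 = 3.8 m from the left end.

x ≈ 3.8 m from the left end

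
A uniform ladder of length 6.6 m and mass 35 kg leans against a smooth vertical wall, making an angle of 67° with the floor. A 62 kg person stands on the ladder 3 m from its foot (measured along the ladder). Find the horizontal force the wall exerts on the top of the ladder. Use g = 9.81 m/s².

Sum moments about the foot of the ladder (the floor normal and friction both act there and drop out).
Ladder weight 35×9.81 = 343.4 N acts at 3.3 m along the ladder; its horizontal arm is 3.3·cos67° = 1.289 m → τ = 442.6 N·m clockwise.
Person: 62×9.81 = 608.2 N at 3 m → arm 1.172 m → τ = 712.8 N·m clockwise.
Wall normal N acts horizontally at the top; its moment arm is the height L sinθ = 6.6·sin67° = 6.075 m, counterclockwise.
Στ = 0 ⇒ N × 6.075 = 1155 ⇒ N = 190 N.

N_wall ≈ 190 N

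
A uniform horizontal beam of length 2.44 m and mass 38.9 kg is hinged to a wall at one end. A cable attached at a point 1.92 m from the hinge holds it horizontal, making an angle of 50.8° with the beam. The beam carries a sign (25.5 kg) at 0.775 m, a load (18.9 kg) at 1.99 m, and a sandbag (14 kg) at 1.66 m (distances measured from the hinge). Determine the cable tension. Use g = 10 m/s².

T ≈ 861 N

Take moments about the hinge.
Beam weight: 38.9 × 10 = 389 N down at 1.22 m → arm 1.22 m, τ = 389 × 1.22 = 474.6 N·m clockwise.
Sign: 25.5 × 10 = 255 N down at 0.775 m → arm 0.775 m, τ = 255 × 0.775 = 197.6 N·m clockwise.
Load: 18.9 × 10 = 189 N down at 1.99 m → arm 1.99 m, τ = 189 × 1.99 = 376.1 N·m clockwise.
Sandbag: 14 × 10 = 140 N down at 1.66 m → arm 1.66 m, τ = 140 × 1.66 = 232.4 N·m clockwise.
Total clockwise load moment = 1281 N·m.
The cable tension T acts at 1.92 m; only its component perpendicular to the beam, T sinθ, produces torque. sin 50.8° = 0.7749.
For rotational equilibrium, T × 1.92 × 0.7749 = 1281, so T = 1281 / 1.488 = 861 N.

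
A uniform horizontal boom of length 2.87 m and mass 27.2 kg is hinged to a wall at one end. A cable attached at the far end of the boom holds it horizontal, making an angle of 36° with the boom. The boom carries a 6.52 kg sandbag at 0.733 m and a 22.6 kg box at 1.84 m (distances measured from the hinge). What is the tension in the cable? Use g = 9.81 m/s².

Sum moments about the hinge (the unknown hinge reaction has zero arm there).
Beam weight: 27.2 × 9.81 = 266.8 N down at 1.435 m → arm 1.435 m, τ = 266.8 × 1.435 = 382.9 N·m clockwise.
Sandbag: 6.52 × 9.81 = 63.96 N down at 0.733 m → arm 0.733 m, τ = 63.96 × 0.733 = 46.88 N·m clockwise.
Box: 22.6 × 9.81 = 221.7 N down at 1.84 m → arm 1.84 m, τ = 221.7 × 1.84 = 407.9 N·m clockwise.
Total clockwise load moment = 837.7 N·m.
The cable tension T acts at 2.87 m; only its component perpendicular to the boom, T sinθ, produces torque. sin 36° = 0.5878.
Setting net torque to zero: T × 2.87 × 0.5878 = 837.7 → T = 837.7 / 1.687 = 497 N.

T ≈ 497 N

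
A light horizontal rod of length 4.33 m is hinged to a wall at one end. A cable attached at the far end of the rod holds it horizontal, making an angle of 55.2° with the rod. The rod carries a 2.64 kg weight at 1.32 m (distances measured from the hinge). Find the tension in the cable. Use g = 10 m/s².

Taking torques about the hinge:
Weight: 2.64 × 10 = 26.4 N down at 1.32 m → arm 1.32 m, τ = 26.4 × 1.32 = 34.85 N·m clockwise.
Total clockwise load moment = 34.85 N·m.
The cable tension T acts at 4.33 m; only its component perpendicular to the rod, T sinθ, produces torque. sin 55.2° = 0.8211.
Balancing moments: T × 4.33 × 0.8211 = 34.85, giving T = 34.85 / 3.555 = 9.8 N.

T ≈ 9.8 N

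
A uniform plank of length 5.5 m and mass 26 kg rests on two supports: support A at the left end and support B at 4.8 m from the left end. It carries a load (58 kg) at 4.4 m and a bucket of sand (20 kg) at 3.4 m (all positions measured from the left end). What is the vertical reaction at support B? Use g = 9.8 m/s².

Choose support A as the axis so its reaction then has zero moment arm.
Beam weight: 26 × 9.8 = 254.8 N down at 2.75 m → arm 2.75 m, τ = 254.8 × 2.75 = 700.7 N·m clockwise.
Load: 58 × 9.8 = 568.4 N down at 4.4 m → arm 4.4 m, τ = 568.4 × 4.4 = 2501 N·m clockwise.
Bucket of sand: 20 × 9.8 = 196 N down at 3.4 m → arm 3.4 m, τ = 196 × 3.4 = 666.4 N·m clockwise.
Net load moment about support A = 3868 N·m clockwise.
Reaction R at support B is upward at 4.8 m, arm 4.8 m → moment R × 4.8 counterclockwise.
Balancing moments: R × 4.8 = 3868, giving R = 806 N.

R_B ≈ 806 N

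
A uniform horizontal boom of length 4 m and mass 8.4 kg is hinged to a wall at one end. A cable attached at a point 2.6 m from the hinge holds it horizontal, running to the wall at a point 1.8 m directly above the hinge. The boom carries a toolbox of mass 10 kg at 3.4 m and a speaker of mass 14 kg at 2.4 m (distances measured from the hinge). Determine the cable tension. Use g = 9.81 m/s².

T ≈ 559 N

Take moments about the hinge.
Beam weight: 8.4 × 9.81 = 82.4 N down at 2 m → arm 2 m, τ = 82.4 × 2 = 164.8 N·m clockwise.
Toolbox: 10 × 9.81 = 98.1 N down at 3.4 m → arm 3.4 m, τ = 98.1 × 3.4 = 333.5 N·m clockwise.
Speaker: 14 × 9.81 = 137.3 N down at 2.4 m → arm 2.4 m, τ = 137.3 × 2.4 = 329.5 N·m clockwise.
Total clockwise load moment = 827.8 N·m.
The cable tension T acts at 2.6 m; only its component perpendicular to the boom, T sinθ, produces torque. sinθ = h/√(h²+d²) = 1.8/√(1.8²+2.6²) = 0.5692.
Balancing moments: T × 2.6 × 0.5692 = 827.8, giving T = 827.8 / 1.48 = 559 N.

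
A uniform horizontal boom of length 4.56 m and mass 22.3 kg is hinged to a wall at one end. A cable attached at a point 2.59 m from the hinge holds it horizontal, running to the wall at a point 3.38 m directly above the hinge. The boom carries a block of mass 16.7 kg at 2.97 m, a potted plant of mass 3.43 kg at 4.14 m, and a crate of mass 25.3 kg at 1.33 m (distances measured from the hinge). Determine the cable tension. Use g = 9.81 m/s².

T ≈ 708 N

Choose the hinge as the axis so the unknown hinge reaction has zero arm there.
Beam weight: 22.3 × 9.81 = 218.8 N down at 2.28 m → arm 2.28 m, τ = 218.8 × 2.28 = 498.9 N·m clockwise.
Block: 16.7 × 9.81 = 163.8 N down at 2.97 m → arm 2.97 m, τ = 163.8 × 2.97 = 486.5 N·m clockwise.
Potted plant: 3.43 × 9.81 = 33.65 N down at 4.14 m → arm 4.14 m, τ = 33.65 × 4.14 = 139.3 N·m clockwise.
Crate: 25.3 × 9.81 = 248.2 N down at 1.33 m → arm 1.33 m, τ = 248.2 × 1.33 = 330.1 N·m clockwise.
Total clockwise load moment = 1455 N·m.
The cable tension T acts at 2.59 m; only its component perpendicular to the boom, T sinθ, produces torque. sinθ = h/√(h²+d²) = 3.38/√(3.38²+2.59²) = 0.7938.
Setting net torque to zero: T × 2.59 × 0.7938 = 1455 → T = 1455 / 2.056 = 708 N.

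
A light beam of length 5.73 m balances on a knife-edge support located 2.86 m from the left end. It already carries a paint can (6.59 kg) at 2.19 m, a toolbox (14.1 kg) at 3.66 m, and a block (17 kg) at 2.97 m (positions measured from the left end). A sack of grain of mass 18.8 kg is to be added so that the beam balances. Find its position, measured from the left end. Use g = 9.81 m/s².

x ≈ 2.4 m from the left end

Taking torques about the knife-edge support (at 2.86 m from the left end):
Paint can: 6.59 × 9.81 = 64.65 N down at 2.19 m → arm 0.67 m, τ = 64.65 × 0.67 = 43.32 N·m counterclockwise.
Toolbox: 14.1 × 9.81 = 138.3 N down at 3.66 m → arm 0.8 m, τ = 138.3 × 0.8 = 110.6 N·m clockwise.
Block: 17 × 9.81 = 166.8 N down at 2.97 m → arm 0.11 m, τ = 166.8 × 0.11 = 18.35 N·m clockwise.
Net moment of existing loads = 85.63 N·m clockwise.
The sack of grain weighs 18.8 × 9.81 = 184.4 N and must supply an equal counterclockwise moment, so its lever arm about the knife-edge support is 85.63 / 184.4 = 0.464 m.
That puts it at 2.86 − 0.464 = 2.4 m from the left end.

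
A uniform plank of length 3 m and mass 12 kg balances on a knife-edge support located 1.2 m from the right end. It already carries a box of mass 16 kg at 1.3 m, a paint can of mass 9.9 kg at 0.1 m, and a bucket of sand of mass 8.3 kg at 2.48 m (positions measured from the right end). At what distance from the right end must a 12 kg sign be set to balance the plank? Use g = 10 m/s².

Choose the knife-edge support (at 1.2 m from the right end) as the axis so the support reaction has zero arm there.
Beam weight: 12 × 10 = 120 N down at 1.5 m → arm 0.3 m, τ = 120 × 0.3 = 36 N·m counterclockwise.
Box: 16 × 10 = 160 N down at 1.3 m → arm 0.1 m, τ = 160 × 0.1 = 16 N·m counterclockwise.
Paint can: 9.9 × 10 = 99 N down at 0.1 m → arm 1.1 m, τ = 99 × 1.1 = 108.9 N·m clockwise.
Bucket of sand: 8.3 × 10 = 83 N down at 2.48 m → arm 1.28 m, τ = 83 × 1.28 = 106.2 N·m counterclockwise.
Net moment of existing loads = 49.3 N·m counterclockwise.
The sign weighs 12 × 10 = 120 N and must supply an equal clockwise moment, so its lever arm about the knife-edge support is 49.3 / 120 = 0.411 m.
That puts it at 1.2 − 0.411 = 0.789 m from the right end.

x ≈ 0.789 m from the right end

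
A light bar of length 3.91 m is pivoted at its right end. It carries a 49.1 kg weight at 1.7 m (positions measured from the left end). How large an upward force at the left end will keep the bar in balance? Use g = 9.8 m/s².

Take moments about the right end.
Weight: 49.1 × 9.8 = 481.2 N down at 1.7 m → arm 2.21 m, τ = 481.2 × 2.21 = 1063 N·m counterclockwise.
Net moment of the loads = 1063 N·m counterclockwise.
The upward force F acts at the left end, arm 3.91 m, giving F × 3.91 clockwise.
For rotational equilibrium, F × 3.91 = 1063, so F = 1063 / 3.91 = 272 N.

F ≈ 272 N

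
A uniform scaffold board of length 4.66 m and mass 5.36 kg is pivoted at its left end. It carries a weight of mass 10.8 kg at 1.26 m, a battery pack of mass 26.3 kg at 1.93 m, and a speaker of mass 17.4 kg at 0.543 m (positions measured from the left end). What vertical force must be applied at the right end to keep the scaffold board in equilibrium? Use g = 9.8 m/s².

F ≈ 181 N

Choose the left end as the axis so the unknown pivot reaction has zero arm there.
Beam weight: 5.36 × 9.8 = 52.53 N down at 2.33 m → arm 2.33 m, τ = 52.53 × 2.33 = 122.4 N·m clockwise.
Weight: 10.8 × 9.8 = 105.8 N down at 1.26 m → arm 1.26 m, τ = 105.8 × 1.26 = 133.3 N·m clockwise.
Battery pack: 26.3 × 9.8 = 257.7 N down at 1.93 m → arm 1.93 m, τ = 257.7 × 1.93 = 497.4 N·m clockwise.
Speaker: 17.4 × 9.8 = 170.5 N down at 0.543 m → arm 0.543 m, τ = 170.5 × 0.543 = 92.58 N·m clockwise.
Net moment of the loads = 845.7 N·m clockwise.
The upward force F acts at the right end, arm 4.66 m, giving F × 4.66 counterclockwise.
Setting net torque to zero: F × 4.66 = 845.7 → F = 845.7 / 4.66 = 181 N.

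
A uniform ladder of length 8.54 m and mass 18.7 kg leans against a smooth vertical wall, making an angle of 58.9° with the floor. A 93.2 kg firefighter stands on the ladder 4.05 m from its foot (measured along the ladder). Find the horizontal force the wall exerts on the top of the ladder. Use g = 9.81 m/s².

N_wall ≈ 317 N

Taking torques about the foot of the ladder:
Ladder weight 18.7×9.81 = 183.4 N acts at 4.27 m along the ladder; its horizontal arm is 4.27·cos58.9° = 2.206 m → τ = 404.6 N·m clockwise.
Firefighter: 93.2×9.81 = 914.3 N at 4.05 m → arm 2.092 m → τ = 1913 N·m clockwise.
Wall normal N acts horizontally at the top; its moment arm is the height L sinθ = 8.54·sin58.9° = 7.313 m, counterclockwise.
Balancing moments: N × 7.313 = 2318, giving N = 317 N.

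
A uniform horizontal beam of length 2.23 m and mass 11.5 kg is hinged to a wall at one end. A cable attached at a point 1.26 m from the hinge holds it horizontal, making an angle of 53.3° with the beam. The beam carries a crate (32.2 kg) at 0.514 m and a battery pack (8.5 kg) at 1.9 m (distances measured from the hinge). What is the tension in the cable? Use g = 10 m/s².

Sum moments about the hinge (the unknown hinge reaction has zero arm there).
Beam weight: 11.5 × 10 = 115 N down at 1.115 m → arm 1.115 m, τ = 115 × 1.115 = 128.2 N·m clockwise.
Crate: 32.2 × 10 = 322 N down at 0.514 m → arm 0.514 m, τ = 322 × 0.514 = 165.5 N·m clockwise.
Battery pack: 8.5 × 10 = 85 N down at 1.9 m → arm 1.9 m, τ = 85 × 1.9 = 161.5 N·m clockwise.
Total clockwise load moment = 455.2 N·m.
The cable tension T acts at 1.26 m; only its component perpendicular to the beam, T sinθ, produces torque. sin 53.3° = 0.8018.
For rotational equilibrium, T × 1.26 × 0.8018 = 455.2, so T = 455.2 / 1.01 = 451 N.

T ≈ 451 N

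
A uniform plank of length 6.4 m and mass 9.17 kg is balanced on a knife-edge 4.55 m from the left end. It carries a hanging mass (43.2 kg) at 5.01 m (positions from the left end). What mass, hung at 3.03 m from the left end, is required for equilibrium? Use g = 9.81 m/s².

m ≈ 4.93 kg

Sum moments about the knife-edge (at 4.55 m from the left end) (the support reaction has zero arm there).
Beam weight: 9.17 × 9.81 = 89.96 N down at 3.2 m → arm 1.35 m, τ = 89.96 × 1.35 = 121.4 N·m counterclockwise.
Hanging mass: 43.2 × 9.81 = 423.8 N down at 5.01 m → arm 0.46 m, τ = 423.8 × 0.46 = 194.9 N·m clockwise.
Net moment of known loads = 73.5 N·m clockwise.
An unknown mass m at 3.03 m has arm 1.52 m; its moment is m·g·1.52 counterclockwise.
Balancing moments: m × 9.81 × 1.52 = 73.5, giving m = 73.5 / (9.81 × 1.52) = 4.93 kg.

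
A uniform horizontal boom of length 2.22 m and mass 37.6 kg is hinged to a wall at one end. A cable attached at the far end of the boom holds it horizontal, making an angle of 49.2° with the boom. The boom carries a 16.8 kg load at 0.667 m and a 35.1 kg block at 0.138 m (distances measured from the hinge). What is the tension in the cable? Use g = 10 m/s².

T ≈ 344 N

Take moments about the hinge.
Beam weight: 37.6 × 10 = 376 N down at 1.11 m → arm 1.11 m, τ = 376 × 1.11 = 417.4 N·m clockwise.
Load: 16.8 × 10 = 168 N down at 0.667 m → arm 0.667 m, τ = 168 × 0.667 = 112.1 N·m clockwise.
Block: 35.1 × 10 = 351 N down at 0.138 m → arm 0.138 m, τ = 351 × 0.138 = 48.44 N·m clockwise.
Total clockwise load moment = 577.9 N·m.
The cable tension T acts at 2.22 m; only its component perpendicular to the boom, T sinθ, produces torque. sin 49.2° = 0.757.
Στ = 0 ⇒ T × 2.22 × 0.757 = 577.9 ⇒ T = 577.9 / 1.681 = 344 N.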